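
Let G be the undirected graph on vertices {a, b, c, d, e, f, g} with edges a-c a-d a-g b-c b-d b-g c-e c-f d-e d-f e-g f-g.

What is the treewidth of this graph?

A width-3 tree decomposition is:
Bags: B1 = {b, c, d, g}  B2 = {c, d, f, g}  B3 = {c, d, e, g}  B4 = {a, c, d, g}
Tree: B1–B2, B2–B3, B3–B4
Every bag has size at most 4, so the width is 4 − 1 = 3 and tw(G) ≤ 3. For the lower bound: the 4 vertex sets {b,d}, {c,f}, {g}, {e} are disjoint, each induces a connected subgraph, and every pair is joined by at least one edge of G. Contracting each set to a single vertex therefore yields K_{4} as a minor, and since treewidth is minor-monotone, tw(G) ≥ tw(K_{4}) = 3. The upper and lower bounds meet at 3, so that is the treewidth.

3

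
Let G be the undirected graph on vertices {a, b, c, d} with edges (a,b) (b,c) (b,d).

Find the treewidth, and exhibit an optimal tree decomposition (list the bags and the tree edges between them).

Treewidth 1.
One such decomposition:
Bags: B1 = {a, b}  B2 = {b, d}  B3 = {b, c}
Tree: B1–B2, B2–B3

Every bag has size at most 2, so the width is 2 − 1 = 1 and tw(G) ≤ 1. Since G has at least one edge (e.g. b–a), it is not an edgeless graph, so tw(G) ≥ 1. The upper and lower bounds meet at 1, so that is the treewidth.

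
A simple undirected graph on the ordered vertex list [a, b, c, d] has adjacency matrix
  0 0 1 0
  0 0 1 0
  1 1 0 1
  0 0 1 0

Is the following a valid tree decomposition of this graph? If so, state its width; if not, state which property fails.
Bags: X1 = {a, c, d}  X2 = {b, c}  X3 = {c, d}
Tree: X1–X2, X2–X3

No — bags containing vertex d are not connected in the tree.

A tree decomposition must satisfy three properties: every vertex lies in some bag; for every edge, both endpoints lie together in some bag; and for every vertex, the bags containing it form a connected subtree. Here bags containing vertex d are not connected in the tree, so the decomposition is invalid.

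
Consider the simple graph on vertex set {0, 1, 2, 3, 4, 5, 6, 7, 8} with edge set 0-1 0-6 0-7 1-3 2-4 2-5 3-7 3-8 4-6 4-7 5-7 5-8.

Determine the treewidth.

3

A width-3 tree decomposition is:
Bags: B1 = {2, 3, 5, 8}  B2 = {2, 3, 5, 7}  B3 = {2, 3, 4, 7}  B4 = {1, 3, 4, 7}  B5 = {0, 1, 4, 7}  B6 = {0, 1, 4, 6}
Tree: B1–B2, B2–B3, B3–B4, B4–B5, B5–B6
Every bag has size at most 4, so the width is 4 − 1 = 3 and tw(G) ≤ 3. For the lower bound: the 4 vertex sets {2,5,8}, {3}, {7}, {0,1,4,6} are disjoint, each induces a connected subgraph, and every pair is joined by at least one edge of G. Contracting each set to a single vertex therefore yields K_{4} as a minor, and since treewidth is minor-monotone, tw(G) ≥ tw(K_{4}) = 3. Hence tw(G) = 3 exactly.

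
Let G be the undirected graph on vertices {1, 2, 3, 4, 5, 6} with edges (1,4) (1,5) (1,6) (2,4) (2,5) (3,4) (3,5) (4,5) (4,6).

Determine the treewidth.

A width-2 tree decomposition is:
Bags: B1 = {2, 4, 5}  B2 = {3, 4, 5}  B3 = {1, 4, 5}  B4 = {1, 4, 6}
Tree: B1–B2, B2–B3, B3–B4
The largest bag has 3 vertices, giving width 2; this decomposition certifies tw(G) ≤ 2. Conversely, {1, 4, 5} is a clique of size 3, and the vertices of any clique must share a bag in every tree decomposition; so some bag has ≥ 3 vertices and tw(G) ≥ 2. Hence tw(G) = 2 exactly.

2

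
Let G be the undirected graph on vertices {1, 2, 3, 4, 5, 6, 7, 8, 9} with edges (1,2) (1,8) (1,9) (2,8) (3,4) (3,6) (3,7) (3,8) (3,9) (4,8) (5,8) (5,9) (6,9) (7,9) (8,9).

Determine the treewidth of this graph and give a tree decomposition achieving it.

Every bag has size at most 3, so the width is 3 − 1 = 2 and tw(G) ≤ 2. For the lower bound, the 3 vertices {1, 8, 9} are pairwise adjacent, and any tree decomposition puts a clique entirely inside one bag — forcing width ≥ 2. Combining the bounds, tw(G) = 2.

Treewidth 2.
Bags: B1 = {1, 8, 9}  B2 = {3, 8, 9}  B3 = {3, 6, 9}  B4 = {3, 7, 9}  B5 = {3, 4, 8}  B6 = {1, 2, 8}  B7 = {5, 8, 9}
Tree: B1–B2, B2–B3, B3–B4, B2–B5, B1–B6, B2–B7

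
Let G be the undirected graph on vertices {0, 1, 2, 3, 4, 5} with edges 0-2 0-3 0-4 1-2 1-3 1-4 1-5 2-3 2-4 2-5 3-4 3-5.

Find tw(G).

3

A width-3 tree decomposition is:
Bags: B1 = {0, 2, 3, 4}  B2 = {1, 2, 3, 4}  B3 = {1, 2, 3, 5}
Tree: B1–B2, B2–B3
Every bag has size at most 4, so the width is 4 − 1 = 3 and tw(G) ≤ 3. For the lower bound, the 4 vertices {0, 2, 3, 4} are pairwise adjacent, and any tree decomposition puts a clique entirely inside one bag — forcing width ≥ 3. Hence tw(G) = 3 exactly.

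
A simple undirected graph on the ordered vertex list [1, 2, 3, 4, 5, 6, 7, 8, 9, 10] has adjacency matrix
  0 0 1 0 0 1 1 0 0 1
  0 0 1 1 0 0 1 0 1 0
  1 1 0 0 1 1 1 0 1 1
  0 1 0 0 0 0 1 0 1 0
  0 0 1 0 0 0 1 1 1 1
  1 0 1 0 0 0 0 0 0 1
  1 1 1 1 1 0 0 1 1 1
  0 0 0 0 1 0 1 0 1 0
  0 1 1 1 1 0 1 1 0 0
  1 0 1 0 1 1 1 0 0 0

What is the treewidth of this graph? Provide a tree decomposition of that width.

Treewidth 3.
One such decomposition:
Bags: B1 = {3, 5, 7, 9}  B2 = {3, 5, 7, 10}  B3 = {5, 7, 8, 9}  B4 = {2, 3, 7, 9}  B5 = {1, 3, 7, 10}  B6 = {1, 3, 6, 10}  B7 = {2, 4, 7, 9}
Tree: B1–B2, B1–B3, B1–B4, B2–B5, B5–B6, B4–B7

Every bag has size at most 4, so the width is 4 − 1 = 3 and tw(G) ≤ 3. For the lower bound, the 4 vertices {1, 3, 6, 10} are pairwise adjacent, and any tree decomposition puts a clique entirely inside one bag — forcing width ≥ 3. Combining the bounds, tw(G) = 3.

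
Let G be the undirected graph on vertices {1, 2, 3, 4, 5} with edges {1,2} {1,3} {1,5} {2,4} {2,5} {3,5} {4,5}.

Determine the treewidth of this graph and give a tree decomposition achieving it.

The largest bag has 3 vertices, giving width 2; this decomposition certifies tw(G) ≤ 2. Conversely, {1, 2, 5} is a clique of size 3, and the vertices of any clique must share a bag in every tree decomposition; so some bag has ≥ 3 vertices and tw(G) ≥ 2. Combining the bounds, tw(G) = 2.

Treewidth 2.
Bags: B1 = {2, 4, 5}  B2 = {1, 2, 5}  B3 = {1, 3, 5}
Tree: B1–B2, B2–B3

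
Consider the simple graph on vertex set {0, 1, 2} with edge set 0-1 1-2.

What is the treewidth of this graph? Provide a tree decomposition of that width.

Treewidth 1.
One such decomposition:
Bags: B1 = {0, 1}  B2 = {1, 2}
Tree: B1–B2

The largest bag has 2 vertices, giving width 1; this decomposition certifies tw(G) ≤ 1. G has an edge, so its treewidth is at least 1. Hence tw(G) = 1 exactly.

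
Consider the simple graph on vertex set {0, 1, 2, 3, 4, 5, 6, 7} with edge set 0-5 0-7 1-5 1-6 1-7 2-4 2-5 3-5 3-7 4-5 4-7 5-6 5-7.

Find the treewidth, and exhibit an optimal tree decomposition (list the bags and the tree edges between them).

Treewidth 2.
One optimal decomposition is:
Bags: B1 = {0, 5, 7}  B2 = {1, 5, 7}  B3 = {3, 5, 7}  B4 = {4, 5, 7}  B5 = {2, 4, 5}  B6 = {1, 5, 6}
Tree: B1–B2, B1–B3, B1–B4, B4–B5, B2–B6

Each bag holds 3 vertices, so the decomposition has width 2, which upper-bounds the treewidth. For the lower bound, the 3 vertices {2, 4, 5} are pairwise adjacent, and any tree decomposition puts a clique entirely inside one bag — forcing width ≥ 2. Combining the bounds, tw(G) = 2.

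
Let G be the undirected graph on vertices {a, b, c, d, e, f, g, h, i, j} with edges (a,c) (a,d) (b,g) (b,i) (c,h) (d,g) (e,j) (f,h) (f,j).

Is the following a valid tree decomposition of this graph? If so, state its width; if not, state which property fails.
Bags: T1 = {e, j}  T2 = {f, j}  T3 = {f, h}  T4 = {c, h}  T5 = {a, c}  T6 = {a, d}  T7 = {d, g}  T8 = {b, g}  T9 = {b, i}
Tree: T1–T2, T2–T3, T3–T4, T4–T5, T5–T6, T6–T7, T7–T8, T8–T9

Yes; width 1.

Vertex coverage: the bags together contain {a, b, c, d, e, f, g, h, i, j}, the full vertex set. Edge coverage: each edge of G has both endpoints in at least one bag. Running intersection: for every vertex, the bags containing it form a connected subtree. All three properties hold, so this is a valid tree decomposition of width max|bag| − 1 = 1, and hence tw(G) ≤ 1.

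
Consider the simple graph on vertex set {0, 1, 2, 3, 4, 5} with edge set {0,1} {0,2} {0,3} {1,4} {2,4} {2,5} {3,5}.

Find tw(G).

2

A width-2 tree decomposition is:
Bags: B1 = {0, 3, 5}  B2 = {0, 2, 5}  B3 = {0, 1, 2}  B4 = {1, 2, 4}
Tree: B1–B2, B2–B3, B3–B4
The largest bag has 3 vertices, giving width 2; this decomposition certifies tw(G) ≤ 2. The edges 3–5–2–0–3 form a cycle, so G is not a tree and its treewidth is at least 2. The upper and lower bounds meet at 2, so that is the treewidth.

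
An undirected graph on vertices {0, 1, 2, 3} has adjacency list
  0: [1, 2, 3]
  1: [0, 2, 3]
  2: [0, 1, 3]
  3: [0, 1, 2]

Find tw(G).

3

A width-3 tree decomposition is:
Bags: B1 = {0, 1, 2, 3}
Tree: (single bag)
A single bag containing all 4 vertices is trivially a valid decomposition of width 3. Conversely, {0, 1, 2, 3} is a clique of size 4, and the vertices of any clique must share a bag in every tree decomposition; so some bag has ≥ 4 vertices and tw(G) ≥ 3. Therefore the treewidth is 3.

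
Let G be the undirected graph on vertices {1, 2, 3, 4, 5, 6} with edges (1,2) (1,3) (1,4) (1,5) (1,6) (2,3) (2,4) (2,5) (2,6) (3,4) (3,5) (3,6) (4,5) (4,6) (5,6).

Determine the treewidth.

5

A width-5 tree decomposition is:
Bags: B1 = {1, 2, 3, 4, 5, 6}
Tree: (single bag)
With just one bag of size 6, the width is 6 − 1 = 5, so tw(G) ≤ 5. On the other hand G contains the 6-clique {1, 2, 3, 4, 5, 6}. A clique must lie in a single bag of any decomposition, so no decomposition can have width below 5. Therefore the treewidth is 5.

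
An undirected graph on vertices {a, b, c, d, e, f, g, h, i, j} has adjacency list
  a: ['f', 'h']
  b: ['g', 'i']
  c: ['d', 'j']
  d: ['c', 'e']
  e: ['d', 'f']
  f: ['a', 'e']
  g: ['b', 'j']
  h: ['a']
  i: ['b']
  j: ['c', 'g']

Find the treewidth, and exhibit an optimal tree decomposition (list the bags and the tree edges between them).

The largest bag has 2 vertices, giving width 1; this decomposition certifies tw(G) ≤ 1. Any graph with an edge has treewidth ≥ 1, and G has the edge h–a. The upper and lower bounds meet at 1, so that is the treewidth.

Treewidth 1.
One such decomposition:
Bags: B1 = {a, h}  B2 = {a, f}  B3 = {e, f}  B4 = {d, e}  B5 = {c, d}  B6 = {c, j}  B7 = {g, j}  B8 = {b, g}  B9 = {b, i}
Tree: B1–B2, B2–B3, B3–B4, B4–B5, B5–B6, B6–B7, B7–B8, B8–B9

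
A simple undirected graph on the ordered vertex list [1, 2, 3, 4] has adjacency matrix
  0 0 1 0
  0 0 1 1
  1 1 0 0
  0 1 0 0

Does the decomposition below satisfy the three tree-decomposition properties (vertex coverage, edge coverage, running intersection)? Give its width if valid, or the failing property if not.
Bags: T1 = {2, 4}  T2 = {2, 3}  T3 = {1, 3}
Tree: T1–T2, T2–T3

Yes; width 1.

Every vertex of G appears in some bag (union = {1, 2, 3, 4}); every edge is covered by a bag; and for each vertex v the set of bags containing v is connected in the bag tree. The decomposition is therefore valid. The largest bag has 2 vertices, so the width is 1.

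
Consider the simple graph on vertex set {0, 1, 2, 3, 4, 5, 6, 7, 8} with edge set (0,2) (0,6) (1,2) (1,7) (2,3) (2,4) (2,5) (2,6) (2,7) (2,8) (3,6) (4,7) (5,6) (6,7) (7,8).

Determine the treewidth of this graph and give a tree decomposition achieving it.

Treewidth 2.
One optimal decomposition is:
Bags: B1 = {2, 3, 6}  B2 = {2, 6, 7}  B3 = {0, 2, 6}  B4 = {1, 2, 7}  B5 = {2, 4, 7}  B6 = {2, 7, 8}  B7 = {2, 5, 6}
Tree: B1–B2, B1–B3, B2–B4, B2–B5, B4–B6, B2–B7

The largest bag has 3 vertices, giving width 2; this decomposition certifies tw(G) ≤ 2. On the other hand G contains the 3-clique {2, 7, 8}. A clique must lie in a single bag of any decomposition, so no decomposition can have width below 2. Therefore the treewidth is 2.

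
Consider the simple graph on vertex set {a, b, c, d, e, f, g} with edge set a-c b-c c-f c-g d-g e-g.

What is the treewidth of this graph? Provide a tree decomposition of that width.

Treewidth 1.
One such decomposition:
Bags: B1 = {c, f}  B2 = {a, c}  B3 = {b, c}  B4 = {c, g}  B5 = {d, g}  B6 = {e, g}
Tree: B1–B2, B2–B3, B2–B4, B4–B5, B5–B6

Each bag holds 2 vertices, so the decomposition has width 1, which upper-bounds the treewidth. Any graph with an edge has treewidth ≥ 1, and G has the edge c–f. Combining the bounds, tw(G) = 1.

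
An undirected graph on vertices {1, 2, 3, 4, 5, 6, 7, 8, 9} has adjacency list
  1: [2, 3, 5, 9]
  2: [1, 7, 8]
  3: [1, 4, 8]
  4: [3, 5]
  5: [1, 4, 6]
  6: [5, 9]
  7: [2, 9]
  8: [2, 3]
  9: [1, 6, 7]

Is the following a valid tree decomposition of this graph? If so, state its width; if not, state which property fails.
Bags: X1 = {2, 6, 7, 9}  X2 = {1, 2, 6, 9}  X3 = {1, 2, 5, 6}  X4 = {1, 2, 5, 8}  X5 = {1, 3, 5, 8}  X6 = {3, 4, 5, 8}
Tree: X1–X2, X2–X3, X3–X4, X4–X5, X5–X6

Yes; width 3.

Checking the three conditions: (i) the bags cover all of {1, 2, 3, 4, 5, 6, 7, 8, 9}; (ii) for each edge, some bag contains both endpoints; (iii) the bags containing any fixed vertex form a subtree. All hold, so the decomposition is valid with width 4 − 1 = 3.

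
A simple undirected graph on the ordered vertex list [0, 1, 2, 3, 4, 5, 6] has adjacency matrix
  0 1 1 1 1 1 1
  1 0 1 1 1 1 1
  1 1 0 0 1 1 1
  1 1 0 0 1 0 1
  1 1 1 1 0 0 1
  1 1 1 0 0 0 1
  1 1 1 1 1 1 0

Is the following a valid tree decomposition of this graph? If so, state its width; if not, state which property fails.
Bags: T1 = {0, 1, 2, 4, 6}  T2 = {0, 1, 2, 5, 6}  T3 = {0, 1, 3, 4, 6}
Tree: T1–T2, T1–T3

Yes; width 4.

Vertex coverage: the bags together contain {0, 1, 2, 3, 4, 5, 6}, the full vertex set. Edge coverage: each edge of G has both endpoints in at least one bag. Running intersection: for every vertex, the bags containing it form a connected subtree. All three properties hold, so this is a valid tree decomposition of width max|bag| − 1 = 4, and hence tw(G) ≤ 4.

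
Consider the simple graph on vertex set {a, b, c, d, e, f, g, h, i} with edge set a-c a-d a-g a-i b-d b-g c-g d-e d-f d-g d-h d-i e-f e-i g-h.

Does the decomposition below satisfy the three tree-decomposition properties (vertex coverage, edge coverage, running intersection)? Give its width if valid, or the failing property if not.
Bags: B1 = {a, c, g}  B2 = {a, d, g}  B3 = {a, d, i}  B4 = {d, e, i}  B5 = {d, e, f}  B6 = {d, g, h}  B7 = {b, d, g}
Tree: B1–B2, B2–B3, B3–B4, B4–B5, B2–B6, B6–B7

Vertex coverage: the bags together contain {a, b, c, d, e, f, g, h, i}, the full vertex set. Edge coverage: each edge of G has both endpoints in at least one bag. Running intersection: for every vertex, the bags containing it form a connected subtree. All three properties hold, so this is a valid tree decomposition of width max|bag| − 1 = 2, and hence tw(G) ≤ 2.

Yes; width 2.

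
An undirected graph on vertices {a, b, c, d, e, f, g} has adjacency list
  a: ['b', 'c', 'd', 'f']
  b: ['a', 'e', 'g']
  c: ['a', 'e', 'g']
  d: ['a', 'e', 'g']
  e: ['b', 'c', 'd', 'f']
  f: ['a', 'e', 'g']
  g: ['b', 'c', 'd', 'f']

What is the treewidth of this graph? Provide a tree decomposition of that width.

Each bag holds 4 vertices, so the decomposition has width 3, which upper-bounds the treewidth. For the lower bound: the 4 vertex sets {a,c}, {e,f}, {g}, {d} are disjoint, each induces a connected subgraph, and every pair is joined by at least one edge of G. Contracting each set to a single vertex therefore yields K_{4} as a minor, and since treewidth is minor-monotone, tw(G) ≥ tw(K_{4}) = 3. The upper and lower bounds meet at 3, so that is the treewidth.

Treewidth 3.
One such decomposition:
Bags: B1 = {a, c, e, g}  B2 = {a, e, f, g}  B3 = {a, d, e, g}  B4 = {a, b, e, g}
Tree: B1–B2, B2–B3, B3–B4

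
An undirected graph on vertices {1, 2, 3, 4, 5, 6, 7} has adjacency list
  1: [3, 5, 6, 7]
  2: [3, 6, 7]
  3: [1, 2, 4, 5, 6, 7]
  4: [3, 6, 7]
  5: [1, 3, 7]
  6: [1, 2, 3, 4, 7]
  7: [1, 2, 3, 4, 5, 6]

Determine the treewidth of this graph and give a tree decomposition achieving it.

Treewidth 3.
Bags: B1 = {3, 4, 6, 7}  B2 = {2, 3, 6, 7}  B3 = {1, 3, 6, 7}  B4 = {1, 3, 5, 7}
Tree: B1–B2, B2–B3, B3–B4

The largest bag has 4 vertices, giving width 3; this decomposition certifies tw(G) ≤ 3. Conversely, {1, 3, 5, 7} is a clique of size 4, and the vertices of any clique must share a bag in every tree decomposition; so some bag has ≥ 4 vertices and tw(G) ≥ 3. The upper and lower bounds meet at 3, so that is the treewidth.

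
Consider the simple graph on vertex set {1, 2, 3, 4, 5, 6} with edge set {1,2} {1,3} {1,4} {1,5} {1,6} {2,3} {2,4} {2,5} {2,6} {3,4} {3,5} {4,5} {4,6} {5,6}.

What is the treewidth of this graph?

A width-4 tree decomposition is:
Bags: B1 = {1, 2, 4, 5, 6}  B2 = {1, 2, 3, 4, 5}
Tree: B1–B2
Every bag has size at most 5, so the width is 5 − 1 = 4 and tw(G) ≤ 4. On the other hand G contains the 5-clique {1, 2, 3, 4, 5}. A clique must lie in a single bag of any decomposition, so no decomposition can have width below 4. The upper and lower bounds meet at 4, so that is the treewidth.

4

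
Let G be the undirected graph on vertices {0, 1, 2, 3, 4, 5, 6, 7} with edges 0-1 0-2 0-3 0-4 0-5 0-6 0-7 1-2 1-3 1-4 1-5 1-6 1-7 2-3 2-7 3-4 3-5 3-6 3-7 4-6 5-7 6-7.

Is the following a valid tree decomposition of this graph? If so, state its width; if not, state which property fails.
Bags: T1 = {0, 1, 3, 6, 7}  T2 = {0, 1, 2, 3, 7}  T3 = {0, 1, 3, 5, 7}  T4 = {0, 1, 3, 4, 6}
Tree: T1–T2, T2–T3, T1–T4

Vertex coverage: the bags together contain {0, 1, 2, 3, 4, 5, 6, 7}, the full vertex set. Edge coverage: each edge of G has both endpoints in at least one bag. Running intersection: for every vertex, the bags containing it form a connected subtree. All three properties hold, so this is a valid tree decomposition of width max|bag| − 1 = 4, and hence tw(G) ≤ 4.

Yes; width 4.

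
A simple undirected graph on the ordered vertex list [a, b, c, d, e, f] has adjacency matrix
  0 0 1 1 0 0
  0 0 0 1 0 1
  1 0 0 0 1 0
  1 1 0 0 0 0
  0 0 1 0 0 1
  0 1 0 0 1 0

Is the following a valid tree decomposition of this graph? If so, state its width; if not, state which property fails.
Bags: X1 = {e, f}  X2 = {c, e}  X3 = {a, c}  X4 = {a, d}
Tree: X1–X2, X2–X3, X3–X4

A tree decomposition must satisfy three properties: every vertex lies in some bag; for every edge, both endpoints lie together in some bag; and for every vertex, the bags containing it form a connected subtree. Here vertex b appears in no bag, so the decomposition is invalid.

No — vertex b appears in no bag.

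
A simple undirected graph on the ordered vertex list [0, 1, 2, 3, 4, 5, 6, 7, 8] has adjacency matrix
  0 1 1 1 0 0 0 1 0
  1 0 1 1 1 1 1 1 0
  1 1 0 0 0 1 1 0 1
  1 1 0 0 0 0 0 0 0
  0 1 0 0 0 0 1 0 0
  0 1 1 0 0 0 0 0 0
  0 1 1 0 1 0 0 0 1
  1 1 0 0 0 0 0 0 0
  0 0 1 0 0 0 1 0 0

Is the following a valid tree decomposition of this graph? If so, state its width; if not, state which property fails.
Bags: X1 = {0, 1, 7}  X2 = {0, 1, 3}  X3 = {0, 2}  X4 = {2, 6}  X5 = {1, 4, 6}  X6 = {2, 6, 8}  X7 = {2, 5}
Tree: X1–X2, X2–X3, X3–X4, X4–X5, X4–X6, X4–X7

No — edge (1,2) lies in no bag.

A tree decomposition must satisfy three properties: every vertex lies in some bag; for every edge, both endpoints lie together in some bag; and for every vertex, the bags containing it form a connected subtree. Here edge (1,2) lies in no bag, so the decomposition is invalid.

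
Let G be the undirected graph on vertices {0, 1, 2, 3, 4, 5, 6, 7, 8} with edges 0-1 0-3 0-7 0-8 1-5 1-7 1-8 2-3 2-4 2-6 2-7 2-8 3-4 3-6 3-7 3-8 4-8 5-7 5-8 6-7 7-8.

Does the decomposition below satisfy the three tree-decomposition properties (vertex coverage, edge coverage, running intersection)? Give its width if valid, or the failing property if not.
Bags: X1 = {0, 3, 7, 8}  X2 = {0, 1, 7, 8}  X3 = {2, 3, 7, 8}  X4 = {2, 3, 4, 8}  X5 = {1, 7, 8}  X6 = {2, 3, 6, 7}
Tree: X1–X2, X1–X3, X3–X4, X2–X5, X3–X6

No — vertex 5 appears in no bag.

A tree decomposition must satisfy three properties: every vertex lies in some bag; for every edge, both endpoints lie together in some bag; and for every vertex, the bags containing it form a connected subtree. Here vertex 5 appears in no bag, so the decomposition is invalid.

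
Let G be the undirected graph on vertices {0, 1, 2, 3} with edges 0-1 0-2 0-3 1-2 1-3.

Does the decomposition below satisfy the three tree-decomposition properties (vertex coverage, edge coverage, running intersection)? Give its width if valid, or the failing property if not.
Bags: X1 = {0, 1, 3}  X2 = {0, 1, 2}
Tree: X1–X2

Vertex coverage: the bags together contain {0, 1, 2, 3}, the full vertex set. Edge coverage: each edge of G has both endpoints in at least one bag. Running intersection: for every vertex, the bags containing it form a connected subtree. All three properties hold, so this is a valid tree decomposition of width max|bag| − 1 = 2, and hence tw(G) ≤ 2.

Yes; width 2.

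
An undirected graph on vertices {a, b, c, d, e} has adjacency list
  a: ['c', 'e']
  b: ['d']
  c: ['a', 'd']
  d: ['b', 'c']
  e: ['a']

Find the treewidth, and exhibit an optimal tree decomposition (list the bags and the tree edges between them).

Treewidth 1.
Bags: B1 = {b, d}  B2 = {c, d}  B3 = {a, c}  B4 = {a, e}
Tree: B1–B2, B2–B3, B3–B4

Every bag has size at most 2, so the width is 2 − 1 = 1 and tw(G) ≤ 1. Any graph with an edge has treewidth ≥ 1, and G has the edge b–d. Hence tw(G) = 1 exactly.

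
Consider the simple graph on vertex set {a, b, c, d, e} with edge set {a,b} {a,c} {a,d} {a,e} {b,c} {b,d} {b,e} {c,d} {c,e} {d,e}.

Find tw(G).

A width-4 tree decomposition is:
Bags: B1 = {a, b, c, d, e}
Tree: (single bag)
A single bag containing all 5 vertices is trivially a valid decomposition of width 4. Conversely, {a, b, c, d, e} is a clique of size 5, and the vertices of any clique must share a bag in every tree decomposition; so some bag has ≥ 5 vertices and tw(G) ≥ 4. The upper and lower bounds meet at 4, so that is the treewidth.

4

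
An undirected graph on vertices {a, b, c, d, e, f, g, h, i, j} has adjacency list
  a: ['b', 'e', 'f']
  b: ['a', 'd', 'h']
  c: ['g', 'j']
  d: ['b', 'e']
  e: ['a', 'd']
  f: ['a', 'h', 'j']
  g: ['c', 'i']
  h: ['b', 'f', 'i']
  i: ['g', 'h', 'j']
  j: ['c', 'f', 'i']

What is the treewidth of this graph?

A width-2 tree decomposition is:
Bags: B1 = {c, g, i}  B2 = {c, i, j}  B3 = {h, i, j}  B4 = {f, h, j}  B5 = {b, f, h}  B6 = {a, b, f}  B7 = {a, b, d}  B8 = {a, d, e}
Tree: B1–B2, B2–B3, B3–B4, B4–B5, B5–B6, B6–B7, B7–B8
Each bag holds 3 vertices, so the decomposition has width 2, which upper-bounds the treewidth. Since g–c–j–i–g is a cycle in G, G is not acyclic. Forests are exactly the graphs of treewidth ≤ 1, so tw(G) ≥ 2. Combining the bounds, tw(G) = 2.

2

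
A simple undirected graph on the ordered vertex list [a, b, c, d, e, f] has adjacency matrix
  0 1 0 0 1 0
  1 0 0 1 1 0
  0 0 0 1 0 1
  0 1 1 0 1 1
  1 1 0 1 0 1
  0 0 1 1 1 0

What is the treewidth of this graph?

2

A width-2 tree decomposition is:
Bags: B1 = {d, e, f}  B2 = {b, d, e}  B3 = {a, b, e}  B4 = {c, d, f}
Tree: B1–B2, B2–B3, B1–B4
Every bag has size at most 3, so the width is 3 − 1 = 2 and tw(G) ≤ 2. On the other hand G contains the 3-clique {d, e, f}. A clique must lie in a single bag of any decomposition, so no decomposition can have width below 2. Therefore the treewidth is 2.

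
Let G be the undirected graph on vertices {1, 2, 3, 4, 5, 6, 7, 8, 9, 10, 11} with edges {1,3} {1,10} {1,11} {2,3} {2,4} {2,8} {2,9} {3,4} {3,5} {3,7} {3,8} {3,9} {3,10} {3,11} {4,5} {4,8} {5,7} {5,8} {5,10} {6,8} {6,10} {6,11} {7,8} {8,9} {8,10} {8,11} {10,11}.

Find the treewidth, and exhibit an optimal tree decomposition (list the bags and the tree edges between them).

Each bag holds 4 vertices, so the decomposition has width 3, which upper-bounds the treewidth. Conversely, {2, 3, 8, 9} is a clique of size 4, and the vertices of any clique must share a bag in every tree decomposition; so some bag has ≥ 4 vertices and tw(G) ≥ 3. Hence tw(G) = 3 exactly.

Treewidth 3.
One such decomposition:
Bags: B1 = {2, 3, 4, 8}  B2 = {3, 4, 5, 8}  B3 = {3, 5, 7, 8}  B4 = {3, 5, 8, 10}  B5 = {3, 8, 10, 11}  B6 = {1, 3, 10, 11}  B7 = {2, 3, 8, 9}  B8 = {6, 8, 10, 11}
Tree: B1–B2, B2–B3, B2–B4, B4–B5, B5–B6, B1–B7, B5–B8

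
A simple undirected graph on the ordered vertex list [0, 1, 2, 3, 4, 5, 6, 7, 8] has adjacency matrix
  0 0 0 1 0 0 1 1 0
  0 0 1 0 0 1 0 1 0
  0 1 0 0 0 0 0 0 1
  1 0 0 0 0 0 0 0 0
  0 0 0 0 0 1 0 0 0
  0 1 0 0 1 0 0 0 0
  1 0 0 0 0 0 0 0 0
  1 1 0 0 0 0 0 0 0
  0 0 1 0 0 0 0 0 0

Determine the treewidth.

A width-1 tree decomposition is:
Bags: B1 = {1, 7}  B2 = {1, 5}  B3 = {0, 7}  B4 = {1, 2}  B5 = {4, 5}  B6 = {0, 3}  B7 = {0, 6}  B8 = {2, 8}
Tree: B1–B2, B1–B3, B1–B4, B2–B5, B3–B6, B3–B7, B4–B8
The largest bag has 2 vertices, giving width 1; this decomposition certifies tw(G) ≤ 1. Any graph with an edge has treewidth ≥ 1, and G has the edge 1–7. Hence tw(G) = 1 exactly.

1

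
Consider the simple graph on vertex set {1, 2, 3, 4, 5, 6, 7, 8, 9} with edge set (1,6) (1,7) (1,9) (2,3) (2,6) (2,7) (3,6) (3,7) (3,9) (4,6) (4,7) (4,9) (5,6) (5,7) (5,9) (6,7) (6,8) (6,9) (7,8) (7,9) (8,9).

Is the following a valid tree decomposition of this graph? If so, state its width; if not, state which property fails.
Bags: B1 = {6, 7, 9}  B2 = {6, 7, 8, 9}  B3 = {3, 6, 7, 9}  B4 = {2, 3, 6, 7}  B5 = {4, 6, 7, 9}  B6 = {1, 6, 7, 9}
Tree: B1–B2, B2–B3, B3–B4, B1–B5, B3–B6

A tree decomposition must satisfy three properties: every vertex lies in some bag; for every edge, both endpoints lie together in some bag; and for every vertex, the bags containing it form a connected subtree. Here vertex 5 appears in no bag, so the decomposition is invalid.

No — vertex 5 appears in no bag.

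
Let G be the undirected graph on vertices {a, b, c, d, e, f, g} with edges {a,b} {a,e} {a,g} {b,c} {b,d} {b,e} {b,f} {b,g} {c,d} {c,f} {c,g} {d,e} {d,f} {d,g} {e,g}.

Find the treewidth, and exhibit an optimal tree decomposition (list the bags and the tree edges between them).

Treewidth 3.
One such decomposition:
Bags: B1 = {a, b, e, g}  B2 = {b, d, e, g}  B3 = {b, c, d, g}  B4 = {b, c, d, f}
Tree: B1–B2, B2–B3, B3–B4

The largest bag has 4 vertices, giving width 3; this decomposition certifies tw(G) ≤ 3. For the lower bound, the 4 vertices {b, d, e, g} are pairwise adjacent, and any tree decomposition puts a clique entirely inside one bag — forcing width ≥ 3. Combining the bounds, tw(G) = 3.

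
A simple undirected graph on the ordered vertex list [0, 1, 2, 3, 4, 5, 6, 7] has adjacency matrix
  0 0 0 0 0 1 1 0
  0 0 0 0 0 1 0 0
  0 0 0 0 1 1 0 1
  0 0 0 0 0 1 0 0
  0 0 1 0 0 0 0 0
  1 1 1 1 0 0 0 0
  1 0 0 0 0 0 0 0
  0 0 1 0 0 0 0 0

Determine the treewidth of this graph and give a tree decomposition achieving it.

Each bag holds 2 vertices, so the decomposition has width 1, which upper-bounds the treewidth. Since G has at least one edge (e.g. 2–4), it is not an edgeless graph, so tw(G) ≥ 1. Hence tw(G) = 1 exactly.

Treewidth 1.
One such decomposition:
Bags: B1 = {2, 4}  B2 = {2, 5}  B3 = {1, 5}  B4 = {0, 5}  B5 = {0, 6}  B6 = {2, 7}  B7 = {3, 5}
Tree: B1–B2, B2–B3, B3–B4, B4–B5, B2–B6, B3–B7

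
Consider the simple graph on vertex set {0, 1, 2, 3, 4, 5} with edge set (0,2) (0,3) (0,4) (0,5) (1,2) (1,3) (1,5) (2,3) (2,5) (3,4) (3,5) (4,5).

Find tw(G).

A width-3 tree decomposition is:
Bags: B1 = {0, 2, 3, 5}  B2 = {1, 2, 3, 5}  B3 = {0, 3, 4, 5}
Tree: B1–B2, B1–B3
Each bag holds 4 vertices, so the decomposition has width 3, which upper-bounds the treewidth. For the lower bound, the 4 vertices {0, 2, 3, 5} are pairwise adjacent, and any tree decomposition puts a clique entirely inside one bag — forcing width ≥ 3. The upper and lower bounds meet at 3, so that is the treewidth.

3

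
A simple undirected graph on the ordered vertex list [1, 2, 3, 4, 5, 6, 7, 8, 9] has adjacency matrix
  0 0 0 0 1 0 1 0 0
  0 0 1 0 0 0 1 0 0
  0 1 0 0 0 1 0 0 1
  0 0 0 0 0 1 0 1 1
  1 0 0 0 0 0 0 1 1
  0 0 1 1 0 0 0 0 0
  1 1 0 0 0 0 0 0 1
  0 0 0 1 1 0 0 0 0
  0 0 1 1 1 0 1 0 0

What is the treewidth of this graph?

A width-3 tree decomposition is:
Bags: B1 = {1, 5, 7, 8}  B2 = {5, 7, 8, 9}  B3 = {4, 7, 8, 9}  B4 = {2, 4, 7, 9}  B5 = {2, 3, 4, 9}  B6 = {2, 3, 4, 6}
Tree: B1–B2, B2–B3, B3–B4, B4–B5, B5–B6
The largest bag has 4 vertices, giving width 3; this decomposition certifies tw(G) ≤ 3. For the lower bound: the 4 vertex sets {1,5,8}, {7}, {9}, {2,3,4,6} are disjoint, each induces a connected subgraph, and every pair is joined by at least one edge of G. Contracting each set to a single vertex therefore yields K_{4} as a minor, and since treewidth is minor-monotone, tw(G) ≥ tw(K_{4}) = 3. Hence tw(G) = 3 exactly.

3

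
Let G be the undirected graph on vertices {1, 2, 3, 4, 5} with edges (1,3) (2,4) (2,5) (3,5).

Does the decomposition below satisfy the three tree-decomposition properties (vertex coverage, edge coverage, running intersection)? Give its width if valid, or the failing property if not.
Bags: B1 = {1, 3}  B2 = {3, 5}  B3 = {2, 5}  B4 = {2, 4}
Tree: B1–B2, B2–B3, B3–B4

Yes; width 1.

Every vertex of G appears in some bag (union = {1, 2, 3, 4, 5}); every edge is covered by a bag; and for each vertex v the set of bags containing v is connected in the bag tree. The decomposition is therefore valid. The largest bag has 2 vertices, so the width is 1.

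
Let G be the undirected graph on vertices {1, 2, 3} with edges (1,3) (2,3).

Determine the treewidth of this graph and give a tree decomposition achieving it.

Treewidth 1.
One such decomposition:
Bags: B1 = {1, 3}  B2 = {2, 3}
Tree: B1–B2

Every bag has size at most 2, so the width is 2 − 1 = 1 and tw(G) ≤ 1. G has an edge, so its treewidth is at least 1. Therefore the treewidth is 1.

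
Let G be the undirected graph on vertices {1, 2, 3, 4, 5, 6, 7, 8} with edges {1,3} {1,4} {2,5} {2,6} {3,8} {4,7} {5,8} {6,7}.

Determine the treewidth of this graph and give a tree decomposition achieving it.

Treewidth 2.
One such decomposition:
Bags: B1 = {2, 6, 7}  B2 = {2, 4, 7}  B3 = {1, 2, 4}  B4 = {1, 2, 3}  B5 = {2, 3, 8}  B6 = {2, 5, 8}
Tree: B1–B2, B2–B3, B3–B4, B4–B5, B5–B6

Every bag has size at most 3, so the width is 3 − 1 = 2 and tw(G) ≤ 2. For the lower bound, G contains the cycle 2–6–7–4–1–3–8–5–2, so G is not a forest; only forests have treewidth ≤ 1, hence tw(G) ≥ 2. The upper and lower bounds meet at 2, so that is the treewidth.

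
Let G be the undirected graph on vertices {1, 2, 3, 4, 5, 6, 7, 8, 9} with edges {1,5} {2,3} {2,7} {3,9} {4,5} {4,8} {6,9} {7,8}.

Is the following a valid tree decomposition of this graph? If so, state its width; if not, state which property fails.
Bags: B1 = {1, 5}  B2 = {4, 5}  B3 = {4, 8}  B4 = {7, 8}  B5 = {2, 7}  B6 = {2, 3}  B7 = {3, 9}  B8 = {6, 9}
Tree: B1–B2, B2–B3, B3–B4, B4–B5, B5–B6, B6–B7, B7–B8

Yes; width 1.

Vertex coverage: the bags together contain {1, 2, 3, 4, 5, 6, 7, 8, 9}, the full vertex set. Edge coverage: each edge of G has both endpoints in at least one bag. Running intersection: for every vertex, the bags containing it form a connected subtree. All three properties hold, so this is a valid tree decomposition of width max|bag| − 1 = 1, and hence tw(G) ≤ 1.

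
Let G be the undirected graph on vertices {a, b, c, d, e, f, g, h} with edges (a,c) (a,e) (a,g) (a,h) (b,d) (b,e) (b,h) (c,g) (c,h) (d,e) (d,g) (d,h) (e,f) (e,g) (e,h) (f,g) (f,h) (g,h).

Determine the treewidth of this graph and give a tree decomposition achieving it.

Every bag has size at most 4, so the width is 4 − 1 = 3 and tw(G) ≤ 3. On the other hand G contains the 4-clique {d, e, g, h}. A clique must lie in a single bag of any decomposition, so no decomposition can have width below 3. Therefore the treewidth is 3.

Treewidth 3.
One optimal decomposition is:
Bags: B1 = {d, e, g, h}  B2 = {e, f, g, h}  B3 = {a, e, g, h}  B4 = {b, d, e, h}  B5 = {a, c, g, h}
Tree: B1–B2, B2–B3, B1–B4, B3–B5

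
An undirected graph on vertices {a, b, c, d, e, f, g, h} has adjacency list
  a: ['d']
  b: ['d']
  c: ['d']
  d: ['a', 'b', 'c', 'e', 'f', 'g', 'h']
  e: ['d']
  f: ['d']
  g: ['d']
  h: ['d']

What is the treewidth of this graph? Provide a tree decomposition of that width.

The largest bag has 2 vertices, giving width 1; this decomposition certifies tw(G) ≤ 1. Any graph with an edge has treewidth ≥ 1, and G has the edge d–h. Combining the bounds, tw(G) = 1.

Treewidth 1.
One such decomposition:
Bags: B1 = {d, h}  B2 = {a, d}  B3 = {d, g}  B4 = {d, e}  B5 = {c, d}  B6 = {d, f}  B7 = {b, d}
Tree: B1–B2, B2–B3, B1–B4, B2–B5, B5–B6, B3–B7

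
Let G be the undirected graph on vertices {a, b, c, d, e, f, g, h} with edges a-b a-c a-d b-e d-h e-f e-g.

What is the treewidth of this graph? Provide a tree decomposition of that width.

Each bag holds 2 vertices, so the decomposition has width 1, which upper-bounds the treewidth. Since G has at least one edge (e.g. a–d), it is not an edgeless graph, so tw(G) ≥ 1. Therefore the treewidth is 1.

Treewidth 1.
One such decomposition:
Bags: B1 = {a, d}  B2 = {d, h}  B3 = {a, b}  B4 = {b, e}  B5 = {e, f}  B6 = {e, g}  B7 = {a, c}
Tree: B1–B2, B1–B3, B3–B4, B4–B5, B4–B6, B3–B7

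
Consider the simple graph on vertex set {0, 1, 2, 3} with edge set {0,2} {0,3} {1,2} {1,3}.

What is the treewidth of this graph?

2

A width-2 tree decomposition is:
Bags: B1 = {1, 2, 3}  B2 = {0, 2, 3}
Tree: B1–B2
The largest bag has 3 vertices, giving width 2; this decomposition certifies tw(G) ≤ 2. Since 3–1–2–0–3 is a cycle in G, G is not acyclic. Forests are exactly the graphs of treewidth ≤ 1, so tw(G) ≥ 2. The upper and lower bounds meet at 2, so that is the treewidth.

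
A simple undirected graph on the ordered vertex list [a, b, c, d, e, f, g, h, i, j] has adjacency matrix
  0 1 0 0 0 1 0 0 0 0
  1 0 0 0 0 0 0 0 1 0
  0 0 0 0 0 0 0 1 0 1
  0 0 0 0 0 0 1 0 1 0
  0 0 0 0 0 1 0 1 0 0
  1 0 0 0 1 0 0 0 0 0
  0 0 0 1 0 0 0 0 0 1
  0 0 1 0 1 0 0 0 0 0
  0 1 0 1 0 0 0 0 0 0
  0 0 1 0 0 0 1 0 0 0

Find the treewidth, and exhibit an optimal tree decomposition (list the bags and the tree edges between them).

Treewidth 2.
One such decomposition:
Bags: B1 = {a, e, f}  B2 = {a, e, h}  B3 = {a, c, h}  B4 = {a, c, j}  B5 = {a, g, j}  B6 = {a, d, g}  B7 = {a, d, i}  B8 = {a, b, i}
Tree: B1–B2, B2–B3, B3–B4, B4–B5, B5–B6, B6–B7, B7–B8

The largest bag has 3 vertices, giving width 2; this decomposition certifies tw(G) ≤ 2. Since a–f–e–h–c–j–g–d–i–b–a is a cycle in G, G is not acyclic. Forests are exactly the graphs of treewidth ≤ 1, so tw(G) ≥ 2. Combining the bounds, tw(G) = 2.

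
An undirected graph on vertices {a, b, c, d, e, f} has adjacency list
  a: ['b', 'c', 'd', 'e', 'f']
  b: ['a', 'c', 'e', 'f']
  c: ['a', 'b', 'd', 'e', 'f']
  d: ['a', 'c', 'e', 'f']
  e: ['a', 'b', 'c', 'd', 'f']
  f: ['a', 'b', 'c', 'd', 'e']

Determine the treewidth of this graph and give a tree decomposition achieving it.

Every bag has size at most 5, so the width is 5 − 1 = 4 and tw(G) ≤ 4. For the lower bound, the 5 vertices {a, c, d, e, f} are pairwise adjacent, and any tree decomposition puts a clique entirely inside one bag — forcing width ≥ 4. Hence tw(G) = 4 exactly.

Treewidth 4.
One optimal decomposition is:
Bags: B1 = {a, b, c, e, f}  B2 = {a, c, d, e, f}
Tree: B1–B2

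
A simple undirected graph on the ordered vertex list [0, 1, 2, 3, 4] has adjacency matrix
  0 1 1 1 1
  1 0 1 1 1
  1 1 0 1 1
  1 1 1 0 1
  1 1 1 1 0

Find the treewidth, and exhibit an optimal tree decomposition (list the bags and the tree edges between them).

Treewidth 4.
One optimal decomposition is:
Bags: B1 = {0, 1, 2, 3, 4}
Tree: (single bag)

With just one bag of size 5, the width is 5 − 1 = 4, so tw(G) ≤ 4. Conversely, {0, 1, 2, 3, 4} is a clique of size 5, and the vertices of any clique must share a bag in every tree decomposition; so some bag has ≥ 5 vertices and tw(G) ≥ 4. Hence tw(G) = 4 exactly.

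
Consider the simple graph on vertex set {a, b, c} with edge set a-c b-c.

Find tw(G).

1

A width-1 tree decomposition is:
Bags: B1 = {a, c}  B2 = {b, c}
Tree: B1–B2
Every bag has size at most 2, so the width is 2 − 1 = 1 and tw(G) ≤ 1. Any graph with an edge has treewidth ≥ 1, and G has the edge c–a. Therefore the treewidth is 1.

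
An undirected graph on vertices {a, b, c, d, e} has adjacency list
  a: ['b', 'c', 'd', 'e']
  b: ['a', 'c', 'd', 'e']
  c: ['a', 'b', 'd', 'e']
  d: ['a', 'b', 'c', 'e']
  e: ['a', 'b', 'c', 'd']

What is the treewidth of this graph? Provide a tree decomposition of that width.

With just one bag of size 5, the width is 5 − 1 = 4, so tw(G) ≤ 4. For the lower bound, the 5 vertices {a, b, c, d, e} are pairwise adjacent, and any tree decomposition puts a clique entirely inside one bag — forcing width ≥ 4. Combining the bounds, tw(G) = 4.

Treewidth 4.
One such decomposition:
Bags: B1 = {a, b, c, d, e}
Tree: (single bag)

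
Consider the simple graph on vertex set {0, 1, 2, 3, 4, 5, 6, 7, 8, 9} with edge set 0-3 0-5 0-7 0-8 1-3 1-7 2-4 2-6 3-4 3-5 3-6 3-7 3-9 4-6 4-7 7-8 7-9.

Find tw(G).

A width-2 tree decomposition is:
Bags: B1 = {1, 3, 7}  B2 = {3, 4, 7}  B3 = {3, 4, 6}  B4 = {0, 3, 7}  B5 = {2, 4, 6}  B6 = {3, 7, 9}  B7 = {0, 7, 8}  B8 = {0, 3, 5}
Tree: B1–B2, B2–B3, B1–B4, B3–B5, B4–B6, B4–B7, B4–B8
Every bag has size at most 3, so the width is 3 − 1 = 2 and tw(G) ≤ 2. On the other hand G contains the 3-clique {0, 7, 8}. A clique must lie in a single bag of any decomposition, so no decomposition can have width below 2. The upper and lower bounds meet at 2, so that is the treewidth.

2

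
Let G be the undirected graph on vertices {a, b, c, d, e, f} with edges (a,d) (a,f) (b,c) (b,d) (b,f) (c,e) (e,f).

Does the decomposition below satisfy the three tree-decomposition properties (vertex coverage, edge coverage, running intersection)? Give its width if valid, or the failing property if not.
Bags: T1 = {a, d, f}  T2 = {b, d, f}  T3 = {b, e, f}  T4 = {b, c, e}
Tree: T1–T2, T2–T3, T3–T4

Vertex coverage: the bags together contain {a, b, c, d, e, f}, the full vertex set. Edge coverage: each edge of G has both endpoints in at least one bag. Running intersection: for every vertex, the bags containing it form a connected subtree. All three properties hold, so this is a valid tree decomposition of width max|bag| − 1 = 2, and hence tw(G) ≤ 2.

Yes; width 2.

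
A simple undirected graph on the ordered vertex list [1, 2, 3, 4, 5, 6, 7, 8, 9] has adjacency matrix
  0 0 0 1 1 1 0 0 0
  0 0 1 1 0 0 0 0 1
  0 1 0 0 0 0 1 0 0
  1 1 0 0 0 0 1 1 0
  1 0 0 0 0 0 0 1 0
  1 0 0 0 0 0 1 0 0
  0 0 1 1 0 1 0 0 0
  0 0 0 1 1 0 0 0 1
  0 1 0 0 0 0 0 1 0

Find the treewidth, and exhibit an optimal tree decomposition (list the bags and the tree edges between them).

Treewidth 3.
Bags: B1 = {2, 3, 8, 9}  B2 = {2, 3, 4, 8}  B3 = {3, 4, 7, 8}  B4 = {4, 5, 7, 8}  B5 = {1, 4, 5, 7}  B6 = {1, 5, 6, 7}
Tree: B1–B2, B2–B3, B3–B4, B4–B5, B5–B6

Every bag has size at most 4, so the width is 4 − 1 = 3 and tw(G) ≤ 3. For the lower bound: the 4 vertex sets {2,3,9}, {8}, {4}, {1,5,6,7} are disjoint, each induces a connected subgraph, and every pair is joined by at least one edge of G. Contracting each set to a single vertex therefore yields K_{4} as a minor, and since treewidth is minor-monotone, tw(G) ≥ tw(K_{4}) = 3. Combining the bounds, tw(G) = 3.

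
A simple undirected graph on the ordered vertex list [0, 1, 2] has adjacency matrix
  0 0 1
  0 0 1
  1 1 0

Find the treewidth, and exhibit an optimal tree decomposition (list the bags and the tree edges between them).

Treewidth 1.
Bags: B1 = {0, 2}  B2 = {1, 2}
Tree: B1–B2

The largest bag has 2 vertices, giving width 1; this decomposition certifies tw(G) ≤ 1. G has an edge, so its treewidth is at least 1. Hence tw(G) = 1 exactly.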